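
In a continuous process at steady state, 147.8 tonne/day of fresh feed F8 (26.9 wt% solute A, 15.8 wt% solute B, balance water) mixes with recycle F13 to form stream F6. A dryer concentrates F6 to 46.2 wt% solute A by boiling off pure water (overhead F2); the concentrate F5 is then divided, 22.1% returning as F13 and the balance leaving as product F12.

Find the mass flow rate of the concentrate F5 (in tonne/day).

110.5 tonne/day

Overall solute A balance (none leaves overhead): solute A in fresh feed = solute A in product, i.e. 147.8×0.269 = (1−0.221)·F5·0.462.
F5 = 39.758/(0.462×0.779) = 110.47 tonne/day.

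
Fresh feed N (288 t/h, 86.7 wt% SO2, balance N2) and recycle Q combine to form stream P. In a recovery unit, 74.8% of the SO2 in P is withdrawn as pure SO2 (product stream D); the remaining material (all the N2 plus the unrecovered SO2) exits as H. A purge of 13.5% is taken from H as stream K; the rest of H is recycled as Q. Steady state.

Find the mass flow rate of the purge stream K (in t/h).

49.17 t/h

N2 enters only via N and leaves only via the purge: 288×0.133 = 0.135×(N2 in H), and the recovery unit passes all N2, so N2 in P = N2 in H = 283.73 t/h.
SO2 in P: m_A = 288×0.867 + (1−0.135)·(1−0.748)·m_A, so m_A = 249.7/0.7820 = 319.3 t/h.
H = (1−0.748)×319.3 + 283.73 = 364.2 t/h.
Purge K = 0.135×364.2 = 49.166 t/h.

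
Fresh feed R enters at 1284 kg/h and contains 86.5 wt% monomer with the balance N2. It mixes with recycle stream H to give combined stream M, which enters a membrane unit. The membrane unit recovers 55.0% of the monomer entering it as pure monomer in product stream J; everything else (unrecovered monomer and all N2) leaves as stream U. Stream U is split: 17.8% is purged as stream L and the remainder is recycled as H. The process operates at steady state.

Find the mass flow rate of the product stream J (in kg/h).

969.5 kg/h

monomer in M: m_A = 1284×0.865 + (1−0.178)·(1−0.550)·m_A, so m_A = 1110.7/0.6301 = 1762.7 kg/h.
Product J = 0.550×1762.7 = 969.47 kg/h.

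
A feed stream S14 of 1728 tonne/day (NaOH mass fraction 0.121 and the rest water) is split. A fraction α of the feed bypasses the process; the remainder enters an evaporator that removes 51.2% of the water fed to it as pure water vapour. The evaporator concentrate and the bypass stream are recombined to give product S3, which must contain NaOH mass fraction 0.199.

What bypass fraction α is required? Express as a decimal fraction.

All 1728×0.121 = 209.09 tonne/day of NaOH reaches S3, so S3 = 209.09/0.199 = 1050.7 tonne/day and vapour = 677.31 tonne/day.
The evaporator receives (1−α)·1728 of feed at 0.879 water and removes 0.512 of that water:
0.512×0.879×(1−α)×1728 = 677.31
(1−α) = 677.31/777.68 = 0.8709;  α = 0.1291.

0.129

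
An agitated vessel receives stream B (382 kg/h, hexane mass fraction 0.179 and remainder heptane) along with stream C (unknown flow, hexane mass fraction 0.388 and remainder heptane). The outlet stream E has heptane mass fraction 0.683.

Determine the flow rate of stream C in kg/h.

Let C be the unknown flow. Total out = 382 + C.
heptane balance: 313.62 + 0.612·C = 0.683·(382 + C)
(0.612 − 0.683)·C = 0.683×382 − 313.62 = -52.716
C = -52.716 / -0.071 = 742.48 kg/h

742.5 kg/h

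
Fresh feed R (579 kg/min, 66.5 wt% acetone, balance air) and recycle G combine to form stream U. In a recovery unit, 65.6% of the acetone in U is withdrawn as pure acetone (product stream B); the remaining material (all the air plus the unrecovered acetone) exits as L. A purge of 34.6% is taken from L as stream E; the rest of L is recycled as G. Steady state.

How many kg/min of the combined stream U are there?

air enters only via R and leaves only via the purge: 579×0.335 = 0.346×(air in L), and the recovery unit passes all air, so air in U = air in L = 560.59 kg/min.
acetone in U: m_A = 579×0.665 + (1−0.346)·(1−0.656)·m_A, so m_A = 385.04/0.7750 = 496.8 kg/min.
U = 496.8 + 560.59 = 1057.4 kg/min.

1057 kg/min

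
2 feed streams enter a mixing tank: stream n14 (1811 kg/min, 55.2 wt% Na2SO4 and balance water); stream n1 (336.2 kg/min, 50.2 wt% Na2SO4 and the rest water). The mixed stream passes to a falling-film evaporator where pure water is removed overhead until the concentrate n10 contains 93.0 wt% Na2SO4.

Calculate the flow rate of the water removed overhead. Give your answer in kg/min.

Na2SO4 entering = 1811×0.552 + 336.2×0.502 = 1168.4 kg/min.
All Na2SO4 reports to n10, so n10 = 1168.4/0.930 = 1256.4 kg/min.
Total feed = 2147.2 kg/min; overhead = 2147.2 − 1256.4 = 890.81 kg/min.

890.8 kg/min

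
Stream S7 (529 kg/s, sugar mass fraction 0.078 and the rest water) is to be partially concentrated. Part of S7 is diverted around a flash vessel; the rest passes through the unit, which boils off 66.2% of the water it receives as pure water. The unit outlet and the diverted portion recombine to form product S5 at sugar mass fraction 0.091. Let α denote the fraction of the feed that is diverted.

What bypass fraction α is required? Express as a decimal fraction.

0.766

All 529×0.078 = 41.262 kg/s of sugar reaches S5, so S5 = 41.262/0.091 = 453.43 kg/s and vapour = 75.571 kg/s.
The evaporator receives (1−α)·529 of feed at 0.922 water and removes 0.662 of that water:
0.662×0.922×(1−α)×529 = 75.571
(1−α) = 75.571/322.88 = 0.2341;  α = 0.7659.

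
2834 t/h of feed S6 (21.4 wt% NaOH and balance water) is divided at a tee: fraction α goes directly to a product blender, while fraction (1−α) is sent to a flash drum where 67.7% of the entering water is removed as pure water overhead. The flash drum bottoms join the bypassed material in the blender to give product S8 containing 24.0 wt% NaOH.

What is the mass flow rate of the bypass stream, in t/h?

2257 t/h

All 2834×0.214 = 606.48 t/h of NaOH reaches S8, so S8 = 606.48/0.240 = 2527 t/h and vapour = 307.02 t/h.
The evaporator receives (1−α)·2834 of feed at 0.786 water and removes 0.677 of that water:
0.677×0.786×(1−α)×2834 = 307.02
(1−α) = 307.02/1508 = 0.2036;  α = 0.7964.
Bypass flow = 0.7964×2834 = 2257 t/h.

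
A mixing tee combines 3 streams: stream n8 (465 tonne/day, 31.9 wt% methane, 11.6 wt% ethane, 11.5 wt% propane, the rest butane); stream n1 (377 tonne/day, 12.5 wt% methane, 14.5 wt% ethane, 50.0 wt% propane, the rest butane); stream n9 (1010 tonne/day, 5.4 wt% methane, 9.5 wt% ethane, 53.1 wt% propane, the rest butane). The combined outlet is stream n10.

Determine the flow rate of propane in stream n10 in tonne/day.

propane out = propane in = 465×0.115 + 377×0.500 + 1010×0.531 = 778.29 tonne/day.

778.3 tonne/day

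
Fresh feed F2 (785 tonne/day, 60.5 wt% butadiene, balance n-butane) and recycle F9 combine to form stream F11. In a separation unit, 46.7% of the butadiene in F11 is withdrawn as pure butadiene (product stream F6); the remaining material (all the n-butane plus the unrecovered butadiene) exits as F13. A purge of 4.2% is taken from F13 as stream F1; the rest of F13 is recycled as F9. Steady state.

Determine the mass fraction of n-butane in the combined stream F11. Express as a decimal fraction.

0.884

n-butane enters only via F2 and leaves only via the purge: 785×0.395 = 0.042×(n-butane in F13), and the separation unit passes all n-butane, so n-butane in F11 = n-butane in F13 = 7382.7 tonne/day.
butadiene in F11: m_A = 785×0.605 + (1−0.042)·(1−0.467)·m_A, so m_A = 474.93/0.4894 = 970.45 tonne/day.
F11 = 970.45 + 7382.7 = 8353.2 tonne/day.
n-butane fraction in F11 = 7382.7/8353.2 = 0.884.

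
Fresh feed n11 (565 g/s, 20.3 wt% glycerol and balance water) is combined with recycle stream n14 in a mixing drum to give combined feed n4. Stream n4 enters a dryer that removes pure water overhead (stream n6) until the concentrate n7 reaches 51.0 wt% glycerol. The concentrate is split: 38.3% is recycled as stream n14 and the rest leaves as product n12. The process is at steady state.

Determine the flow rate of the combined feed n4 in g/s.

Overall glycerol balance (none leaves overhead): glycerol in fresh feed = glycerol in product, i.e. 565×0.203 = (1−0.383)·n7·0.510.
n7 = 114.7/(0.510×0.617) = 364.49 g/s.
Recycle n14 = 0.383×364.49 = 139.6 g/s.
Combined feed n4 = 565 + 139.6 = 704.6 g/s.

704.6 g/s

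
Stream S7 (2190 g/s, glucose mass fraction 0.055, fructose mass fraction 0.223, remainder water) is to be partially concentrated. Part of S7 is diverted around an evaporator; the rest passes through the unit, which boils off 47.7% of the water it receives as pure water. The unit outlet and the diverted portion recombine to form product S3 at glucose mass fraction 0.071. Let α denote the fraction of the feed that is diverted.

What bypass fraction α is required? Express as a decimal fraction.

All 2190×0.055 = 120.45 g/s of glucose reaches S3, so S3 = 120.45/0.071 = 1696.5 g/s and vapour = 493.52 g/s.
The evaporator receives (1−α)·2190 of feed at 0.722 water and removes 0.477 of that water:
0.477×0.722×(1−α)×2190 = 493.52
(1−α) = 493.52/754.22 = 0.6543;  α = 0.3457.

0.346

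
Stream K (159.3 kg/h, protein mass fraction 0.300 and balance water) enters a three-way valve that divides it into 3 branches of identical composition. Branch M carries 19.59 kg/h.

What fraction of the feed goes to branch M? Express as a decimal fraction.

Fraction to M = 19.59/159.3 = 0.1230.

0.123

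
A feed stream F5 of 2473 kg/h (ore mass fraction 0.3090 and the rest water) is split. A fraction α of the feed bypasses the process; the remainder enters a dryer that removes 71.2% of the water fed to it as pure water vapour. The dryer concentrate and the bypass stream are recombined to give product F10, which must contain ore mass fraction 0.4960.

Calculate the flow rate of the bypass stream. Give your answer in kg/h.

All 2473×0.309 = 764.16 kg/h of ore reaches F10, so F10 = 764.16/0.496 = 1540.6 kg/h and vapour = 932.36 kg/h.
The evaporator receives (1−α)·2473 of feed at 0.691 water and removes 0.712 of that water:
0.712×0.691×(1−α)×2473 = 932.36
(1−α) = 932.36/1216.7 = 0.7663;  α = 0.2337.
Bypass flow = 0.2337×2473 = 577.93 kg/h.

577.9 kg/h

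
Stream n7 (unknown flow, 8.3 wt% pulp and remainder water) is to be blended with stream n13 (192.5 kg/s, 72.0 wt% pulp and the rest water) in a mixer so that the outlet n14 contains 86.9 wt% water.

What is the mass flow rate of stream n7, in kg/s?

Let n7 be the unknown flow. Total out = 192.5 + n7.
water balance: 53.9 + 0.917·n7 = 0.869·(192.5 + n7)
(0.917 − 0.869)·n7 = 0.869×192.5 − 53.9 = 113.38
n7 = 113.38 / 0.048 = 2362.1 kg/s

2362 kg/s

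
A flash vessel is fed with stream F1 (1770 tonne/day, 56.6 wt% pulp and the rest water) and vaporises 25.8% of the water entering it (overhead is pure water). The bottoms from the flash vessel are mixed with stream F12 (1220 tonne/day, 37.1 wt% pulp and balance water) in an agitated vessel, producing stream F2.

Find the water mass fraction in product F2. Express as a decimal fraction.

0.479

Vapour removed = 0.258×0.434×1770 = 198.19 tonne/day; concentrate = 1571.8 tonne/day.
water reaching the mixer = 569.99 (from concentrate) + 1220×0.629 = 1337.4 tonne/day.
Product flow = 1571.8 + 1220 = 2791.8 tonne/day; water fraction = 0.479.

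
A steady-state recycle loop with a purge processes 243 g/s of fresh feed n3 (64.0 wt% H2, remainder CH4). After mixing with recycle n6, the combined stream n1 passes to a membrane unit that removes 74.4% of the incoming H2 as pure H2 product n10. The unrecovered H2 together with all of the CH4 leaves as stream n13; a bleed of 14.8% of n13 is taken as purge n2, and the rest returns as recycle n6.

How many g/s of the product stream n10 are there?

H2 in n1: m_A = 243×0.640 + (1−0.148)·(1−0.744)·m_A, so m_A = 155.52/0.7819 = 198.9 g/s.
Product n10 = 0.744×198.9 = 147.98 g/s.

148 g/s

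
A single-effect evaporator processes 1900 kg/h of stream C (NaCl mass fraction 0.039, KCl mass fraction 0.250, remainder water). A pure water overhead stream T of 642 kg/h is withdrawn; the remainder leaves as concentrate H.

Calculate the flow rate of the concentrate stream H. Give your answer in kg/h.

1258 kg/h

Concentrate = 1900 − 642 = 1258 kg/h.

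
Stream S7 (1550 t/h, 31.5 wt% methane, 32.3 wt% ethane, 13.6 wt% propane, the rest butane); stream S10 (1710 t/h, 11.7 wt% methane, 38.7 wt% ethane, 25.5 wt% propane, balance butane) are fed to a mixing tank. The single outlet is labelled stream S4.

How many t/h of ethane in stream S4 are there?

1162 t/h

ethane out = ethane in = 1550×0.323 + 1710×0.387 = 1162.4 t/h.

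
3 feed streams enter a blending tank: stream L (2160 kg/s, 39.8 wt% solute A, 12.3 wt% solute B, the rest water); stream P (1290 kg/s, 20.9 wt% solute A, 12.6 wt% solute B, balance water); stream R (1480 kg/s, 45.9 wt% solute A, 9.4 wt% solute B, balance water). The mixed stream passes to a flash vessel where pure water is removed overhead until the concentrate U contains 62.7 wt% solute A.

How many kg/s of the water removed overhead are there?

2045 kg/s

solute A entering = 2160×0.398 + 1290×0.209 + 1480×0.459 = 1808.6 kg/s.
All solute A reports to U, so U = 1808.6/0.627 = 2884.5 kg/s.
Total feed = 4930 kg/s; overhead = 4930 − 2884.5 = 2045.5 kg/s.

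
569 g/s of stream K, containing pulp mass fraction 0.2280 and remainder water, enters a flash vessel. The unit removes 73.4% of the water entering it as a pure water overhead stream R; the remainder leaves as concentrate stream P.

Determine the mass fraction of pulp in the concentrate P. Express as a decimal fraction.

pulp is not removed: 569×0.228 = 129.73 g/s of pulp enters P.
water entering = 569×0.772 = 439.27 g/s; overhead removed = 0.734×439.27 = 322.42 g/s.
Concentrate = 569 − 322.42 = 246.58 g/s.
Mass fraction = 129.73/246.58 = 0.5261.

0.5261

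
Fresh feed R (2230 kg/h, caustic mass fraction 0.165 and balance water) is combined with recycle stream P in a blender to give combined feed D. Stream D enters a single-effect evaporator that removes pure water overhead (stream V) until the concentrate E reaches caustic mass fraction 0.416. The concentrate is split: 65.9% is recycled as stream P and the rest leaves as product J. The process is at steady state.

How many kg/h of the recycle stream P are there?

Overall caustic balance (none leaves overhead): caustic in fresh feed = caustic in product, i.e. 2230×0.165 = (1−0.659)·E·0.416.
E = 367.95/(0.416×0.341) = 2593.8 kg/h.
Recycle P = 0.659×2593.8 = 1709.3 kg/h.

1709 kg/h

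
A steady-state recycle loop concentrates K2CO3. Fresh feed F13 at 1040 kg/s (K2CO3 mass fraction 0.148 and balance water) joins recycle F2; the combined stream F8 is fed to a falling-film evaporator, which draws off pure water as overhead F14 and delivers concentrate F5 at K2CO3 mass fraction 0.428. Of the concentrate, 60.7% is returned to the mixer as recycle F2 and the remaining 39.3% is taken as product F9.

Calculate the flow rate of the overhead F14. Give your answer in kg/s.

Overall K2CO3 balance (none leaves overhead): K2CO3 in fresh feed = K2CO3 in product, i.e. 1040×0.148 = (1−0.607)·F5·0.428.
F5 = 153.92/(0.428×0.393) = 915.08 kg/s.
Recycle F2 = 0.607×915.08 = 555.45 kg/s.
Combined feed F8 = 1040 + 555.45 = 1595.5 kg/s.
Overhead F14 = F8 − F5 = 1595.5 − 915.08 = 680.37 kg/s.

680.4 kg/s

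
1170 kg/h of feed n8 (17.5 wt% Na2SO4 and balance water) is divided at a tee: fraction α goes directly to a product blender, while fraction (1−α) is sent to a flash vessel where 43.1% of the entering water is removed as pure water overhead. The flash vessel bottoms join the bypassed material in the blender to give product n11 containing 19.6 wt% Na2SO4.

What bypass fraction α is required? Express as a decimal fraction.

All 1170×0.175 = 204.75 kg/h of Na2SO4 reaches n11, so n11 = 204.75/0.196 = 1044.6 kg/h and vapour = 125.36 kg/h.
The evaporator receives (1−α)·1170 of feed at 0.825 water and removes 0.431 of that water:
0.431×0.825×(1−α)×1170 = 125.36
(1−α) = 125.36/416.02 = 0.3013;  α = 0.6987.

0.699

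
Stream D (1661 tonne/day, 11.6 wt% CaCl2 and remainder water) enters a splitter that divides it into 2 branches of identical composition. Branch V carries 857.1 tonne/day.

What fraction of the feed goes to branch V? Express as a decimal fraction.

0.516

Fraction to V = 857.1/1661 = 0.5160.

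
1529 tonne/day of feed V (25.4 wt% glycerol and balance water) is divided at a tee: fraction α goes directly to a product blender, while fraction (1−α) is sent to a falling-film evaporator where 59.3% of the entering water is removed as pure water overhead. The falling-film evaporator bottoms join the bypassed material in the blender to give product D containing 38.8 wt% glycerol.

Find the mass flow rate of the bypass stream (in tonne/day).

All 1529×0.254 = 388.37 tonne/day of glycerol reaches D, so D = 388.37/0.388 = 1000.9 tonne/day and vapour = 528.06 tonne/day.
The evaporator receives (1−α)·1529 of feed at 0.746 water and removes 0.593 of that water:
0.593×0.746×(1−α)×1529 = 528.06
(1−α) = 528.06/676.4 = 0.7807;  α = 0.2193.
Bypass flow = 0.2193×1529 = 335.32 tonne/day.

335.3 tonne/day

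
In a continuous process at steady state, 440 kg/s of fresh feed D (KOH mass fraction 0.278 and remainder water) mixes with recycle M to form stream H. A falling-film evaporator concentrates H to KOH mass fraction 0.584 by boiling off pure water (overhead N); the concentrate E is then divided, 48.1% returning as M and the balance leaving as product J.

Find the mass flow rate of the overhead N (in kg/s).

Overall KOH balance (none leaves overhead): KOH in fresh feed = KOH in product, i.e. 440×0.278 = (1−0.481)·E·0.584.
E = 122.32/(0.584×0.519) = 403.57 kg/s.
Recycle M = 0.481×403.57 = 194.12 kg/s.
Combined feed H = 440 + 194.12 = 634.12 kg/s.
Overhead N = H − E = 634.12 − 403.57 = 230.55 kg/s.

230.5 kg/s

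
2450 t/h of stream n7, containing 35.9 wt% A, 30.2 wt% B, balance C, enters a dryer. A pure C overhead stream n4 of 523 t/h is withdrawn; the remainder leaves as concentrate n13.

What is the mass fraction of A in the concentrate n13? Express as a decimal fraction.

0.456

A is not removed: 2450×0.359 = 879.55 t/h of A enters n13.
Concentrate = 2450 − 523 = 1927 t/h.
Mass fraction = 879.55/1927 = 0.456.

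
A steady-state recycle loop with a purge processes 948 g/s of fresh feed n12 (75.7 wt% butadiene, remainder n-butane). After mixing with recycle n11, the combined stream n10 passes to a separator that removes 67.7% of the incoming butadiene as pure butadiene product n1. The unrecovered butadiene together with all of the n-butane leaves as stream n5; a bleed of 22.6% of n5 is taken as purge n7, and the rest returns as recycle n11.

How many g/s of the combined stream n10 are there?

1976 g/s

n-butane enters only via n12 and leaves only via the purge: 948×0.243 = 0.226×(n-butane in n5), and the separator passes all n-butane, so n-butane in n10 = n-butane in n5 = 1019.3 g/s.
butadiene in n10: m_A = 948×0.757 + (1−0.226)·(1−0.677)·m_A, so m_A = 717.64/0.7500 = 956.85 g/s.
n10 = 956.85 + 1019.3 = 1976.2 g/s.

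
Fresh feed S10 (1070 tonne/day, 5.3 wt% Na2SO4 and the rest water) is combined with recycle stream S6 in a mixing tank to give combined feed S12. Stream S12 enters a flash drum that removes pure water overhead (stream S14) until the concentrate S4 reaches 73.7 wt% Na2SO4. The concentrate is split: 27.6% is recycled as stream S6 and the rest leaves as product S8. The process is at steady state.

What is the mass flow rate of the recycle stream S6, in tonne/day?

Overall Na2SO4 balance (none leaves overhead): Na2SO4 in fresh feed = Na2SO4 in product, i.e. 1070×0.053 = (1−0.276)·S4·0.737.
S4 = 56.71/(0.737×0.724) = 106.28 tonne/day.
Recycle S6 = 0.276×106.28 = 29.333 tonne/day.

29.33 tonne/day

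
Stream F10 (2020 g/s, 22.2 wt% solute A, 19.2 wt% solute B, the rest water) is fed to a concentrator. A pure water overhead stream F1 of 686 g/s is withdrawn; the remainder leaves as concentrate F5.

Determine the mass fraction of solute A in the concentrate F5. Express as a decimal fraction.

solute A is not removed: 2020×0.222 = 448.44 g/s of solute A enters F5.
Concentrate = 2020 − 686 = 1334 g/s.
Mass fraction = 448.44/1334 = 0.336.

0.336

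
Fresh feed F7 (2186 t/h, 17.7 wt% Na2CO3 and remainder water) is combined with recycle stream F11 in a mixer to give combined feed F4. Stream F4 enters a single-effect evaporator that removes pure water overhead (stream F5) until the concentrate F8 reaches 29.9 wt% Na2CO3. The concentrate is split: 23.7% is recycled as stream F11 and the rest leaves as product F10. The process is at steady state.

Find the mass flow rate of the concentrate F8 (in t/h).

1696 t/h

Overall Na2CO3 balance (none leaves overhead): Na2CO3 in fresh feed = Na2CO3 in product, i.e. 2186×0.177 = (1−0.237)·F8·0.299.
F8 = 386.92/(0.299×0.763) = 1696 t/h.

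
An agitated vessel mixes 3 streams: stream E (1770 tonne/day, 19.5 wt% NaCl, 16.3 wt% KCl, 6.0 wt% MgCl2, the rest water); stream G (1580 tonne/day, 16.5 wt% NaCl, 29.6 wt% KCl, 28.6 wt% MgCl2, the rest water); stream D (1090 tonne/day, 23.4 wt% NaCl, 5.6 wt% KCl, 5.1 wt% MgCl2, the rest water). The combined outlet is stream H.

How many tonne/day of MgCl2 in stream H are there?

MgCl2 out = MgCl2 in = 1770×0.060 + 1580×0.286 + 1090×0.051 = 613.67 tonne/day.

613.7 tonne/day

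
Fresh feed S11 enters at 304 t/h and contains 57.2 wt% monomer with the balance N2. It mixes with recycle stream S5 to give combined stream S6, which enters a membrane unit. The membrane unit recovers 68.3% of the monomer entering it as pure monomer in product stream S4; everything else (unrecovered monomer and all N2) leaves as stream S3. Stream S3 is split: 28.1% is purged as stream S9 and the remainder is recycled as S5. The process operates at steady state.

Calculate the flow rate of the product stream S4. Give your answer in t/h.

153.8 t/h

monomer in S6: m_A = 304×0.572 + (1−0.281)·(1−0.683)·m_A, so m_A = 173.89/0.7721 = 225.22 t/h.
Product S4 = 0.683×225.22 = 153.83 t/h.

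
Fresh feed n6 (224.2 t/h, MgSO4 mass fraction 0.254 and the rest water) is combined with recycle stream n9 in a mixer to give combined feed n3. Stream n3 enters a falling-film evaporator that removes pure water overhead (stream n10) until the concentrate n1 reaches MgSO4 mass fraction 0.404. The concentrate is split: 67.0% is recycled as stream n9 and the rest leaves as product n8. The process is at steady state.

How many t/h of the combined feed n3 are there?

510.4 t/h

Overall MgSO4 balance (none leaves overhead): MgSO4 in fresh feed = MgSO4 in product, i.e. 224.2×0.254 = (1−0.670)·n1·0.404.
n1 = 56.947/(0.404×0.330) = 427.14 t/h.
Recycle n9 = 0.670×427.14 = 286.19 t/h.
Combined feed n3 = 224.2 + 286.19 = 510.39 t/h.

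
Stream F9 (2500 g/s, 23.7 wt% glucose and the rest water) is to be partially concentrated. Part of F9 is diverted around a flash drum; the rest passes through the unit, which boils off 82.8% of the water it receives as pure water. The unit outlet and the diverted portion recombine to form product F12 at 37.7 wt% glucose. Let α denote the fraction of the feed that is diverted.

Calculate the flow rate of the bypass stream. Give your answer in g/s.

All 2500×0.237 = 592.5 g/s of glucose reaches F12, so F12 = 592.5/0.377 = 1571.6 g/s and vapour = 928.38 g/s.
The evaporator receives (1−α)·2500 of feed at 0.763 water and removes 0.828 of that water:
0.828×0.763×(1−α)×2500 = 928.38
(1−α) = 928.38/1579.4 = 0.5878;  α = 0.4122.
Bypass flow = 0.4122×2500 = 1030.5 g/s.

1030 g/s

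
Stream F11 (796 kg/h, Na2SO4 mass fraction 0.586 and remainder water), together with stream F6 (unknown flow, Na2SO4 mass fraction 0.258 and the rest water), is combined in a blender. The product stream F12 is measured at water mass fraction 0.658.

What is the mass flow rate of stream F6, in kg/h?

2312 kg/h

Let F6 be the unknown flow. Total out = 796 + F6.
water balance: 329.54 + 0.742·F6 = 0.658·(796 + F6)
(0.742 − 0.658)·F6 = 0.658×796 − 329.54 = 194.22
F6 = 194.22 / 0.084 = 2312.2 kg/h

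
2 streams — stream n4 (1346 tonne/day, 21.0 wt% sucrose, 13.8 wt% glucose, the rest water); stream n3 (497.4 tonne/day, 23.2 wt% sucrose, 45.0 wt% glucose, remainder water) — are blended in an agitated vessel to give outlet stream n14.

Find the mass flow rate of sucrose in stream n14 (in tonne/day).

sucrose out = sucrose in = 1346×0.210 + 497.4×0.232 = 398.06 tonne/day.

398.1 tonne/day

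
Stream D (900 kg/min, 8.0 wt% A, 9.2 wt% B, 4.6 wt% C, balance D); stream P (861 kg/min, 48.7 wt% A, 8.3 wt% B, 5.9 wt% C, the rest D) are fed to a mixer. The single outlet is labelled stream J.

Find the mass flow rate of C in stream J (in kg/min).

92.2 kg/min

C out = C in = 900×0.046 + 861×0.059 = 92.199 kg/min.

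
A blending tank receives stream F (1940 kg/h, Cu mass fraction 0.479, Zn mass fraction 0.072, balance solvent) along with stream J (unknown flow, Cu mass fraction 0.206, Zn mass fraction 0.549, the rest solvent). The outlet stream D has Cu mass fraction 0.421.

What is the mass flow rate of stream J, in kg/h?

523.3 kg/h

Let J be the unknown flow. Total out = 1940 + J.
Cu balance: 929.26 + 0.206·J = 0.421·(1940 + J)
(0.206 − 0.421)·J = 0.421×1940 − 929.26 = -112.52
J = -112.52 / -0.215 = 523.35 kg/h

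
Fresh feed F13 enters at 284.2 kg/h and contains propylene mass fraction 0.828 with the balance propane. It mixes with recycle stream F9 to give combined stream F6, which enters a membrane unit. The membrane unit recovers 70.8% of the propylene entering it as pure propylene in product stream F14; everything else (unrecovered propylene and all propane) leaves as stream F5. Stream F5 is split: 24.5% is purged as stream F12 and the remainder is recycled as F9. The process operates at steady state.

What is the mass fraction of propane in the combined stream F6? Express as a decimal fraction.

propane enters only via F13 and leaves only via the purge: 284.2×0.172 = 0.245×(propane in F5), and the membrane unit passes all propane, so propane in F6 = propane in F5 = 199.52 kg/h.
propylene in F6: m_A = 284.2×0.828 + (1−0.245)·(1−0.708)·m_A, so m_A = 235.32/0.7795 = 301.87 kg/h.
F6 = 301.87 + 199.52 = 501.39 kg/h.
propane fraction in F6 = 199.52/501.39 = 0.398.

0.398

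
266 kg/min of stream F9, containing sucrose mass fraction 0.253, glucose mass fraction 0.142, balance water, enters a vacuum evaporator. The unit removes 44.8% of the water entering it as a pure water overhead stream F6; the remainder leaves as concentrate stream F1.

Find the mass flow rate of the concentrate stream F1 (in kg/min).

water entering = 266×0.605 = 160.93 kg/min; overhead removed = 0.448×160.93 = 72.097 kg/min.
Concentrate = 266 − 72.097 = 193.9 kg/min.

193.9 kg/min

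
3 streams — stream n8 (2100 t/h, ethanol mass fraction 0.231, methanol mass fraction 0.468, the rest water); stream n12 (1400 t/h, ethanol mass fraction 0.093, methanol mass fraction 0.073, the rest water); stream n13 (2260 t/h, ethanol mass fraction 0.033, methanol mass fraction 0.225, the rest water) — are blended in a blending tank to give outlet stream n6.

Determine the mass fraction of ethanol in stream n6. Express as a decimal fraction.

Total flow out = 2100 + 1400 + 2260 = 5760 t/h.
ethanol in = 2100×0.231 + 1400×0.093 + 2260×0.033 = 689.88 t/h.
ethanol mass fraction in n6 = 689.88/5760 = 0.120.

0.120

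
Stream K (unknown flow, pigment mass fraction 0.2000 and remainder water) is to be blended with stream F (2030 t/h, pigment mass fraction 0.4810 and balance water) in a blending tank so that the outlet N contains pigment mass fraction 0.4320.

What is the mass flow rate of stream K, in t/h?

428.7 t/h

Let K be the unknown flow. Total out = 2030 + K.
pigment balance: 976.43 + 0.200·K = 0.432·(2030 + K)
(0.200 − 0.432)·K = 0.432×2030 − 976.43 = -99.47
K = -99.47 / -0.232 = 428.75 t/h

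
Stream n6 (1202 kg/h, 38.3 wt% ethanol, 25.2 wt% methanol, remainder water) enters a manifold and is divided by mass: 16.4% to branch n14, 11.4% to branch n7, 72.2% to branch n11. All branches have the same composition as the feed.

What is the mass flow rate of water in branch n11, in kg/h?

Branch n11 total = 0.722×1202 = 867.84 kg/h.
water in n11 = 0.365×867.84 = 316.76 kg/h.

316.8 kg/h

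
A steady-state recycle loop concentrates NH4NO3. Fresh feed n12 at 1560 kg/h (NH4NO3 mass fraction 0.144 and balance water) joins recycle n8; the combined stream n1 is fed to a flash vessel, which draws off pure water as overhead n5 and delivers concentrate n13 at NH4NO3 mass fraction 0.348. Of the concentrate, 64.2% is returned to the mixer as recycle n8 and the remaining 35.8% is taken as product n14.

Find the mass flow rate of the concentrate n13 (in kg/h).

1803 kg/h

Overall NH4NO3 balance (none leaves overhead): NH4NO3 in fresh feed = NH4NO3 in product, i.e. 1560×0.144 = (1−0.642)·n13·0.348.
n13 = 224.64/(0.348×0.358) = 1803.1 kg/h.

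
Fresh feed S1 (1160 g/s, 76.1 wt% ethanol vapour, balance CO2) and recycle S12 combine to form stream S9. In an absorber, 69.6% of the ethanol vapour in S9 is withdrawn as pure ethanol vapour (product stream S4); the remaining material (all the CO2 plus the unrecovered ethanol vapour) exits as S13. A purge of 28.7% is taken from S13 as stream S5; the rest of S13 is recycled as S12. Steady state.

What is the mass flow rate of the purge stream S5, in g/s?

375.6 g/s

CO2 enters only via S1 and leaves only via the purge: 1160×0.239 = 0.287×(CO2 in S13), and the absorber passes all CO2, so CO2 in S9 = CO2 in S13 = 965.99 g/s.
ethanol vapour in S9: m_A = 1160×0.761 + (1−0.287)·(1−0.696)·m_A, so m_A = 882.76/0.7832 = 1127.1 g/s.
S13 = (1−0.696)×1127.1 + 965.99 = 1308.6 g/s.
Purge S5 = 0.287×1308.6 = 375.57 g/s.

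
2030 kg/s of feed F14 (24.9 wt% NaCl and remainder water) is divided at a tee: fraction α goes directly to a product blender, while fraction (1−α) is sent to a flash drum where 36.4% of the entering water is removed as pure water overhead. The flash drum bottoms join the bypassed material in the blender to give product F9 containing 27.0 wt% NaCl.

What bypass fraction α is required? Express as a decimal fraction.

0.715

All 2030×0.249 = 505.47 kg/s of NaCl reaches F9, so F9 = 505.47/0.270 = 1872.1 kg/s and vapour = 157.89 kg/s.
The evaporator receives (1−α)·2030 of feed at 0.751 water and removes 0.364 of that water:
0.364×0.751×(1−α)×2030 = 157.89
(1−α) = 157.89/554.93 = 0.2845;  α = 0.7155.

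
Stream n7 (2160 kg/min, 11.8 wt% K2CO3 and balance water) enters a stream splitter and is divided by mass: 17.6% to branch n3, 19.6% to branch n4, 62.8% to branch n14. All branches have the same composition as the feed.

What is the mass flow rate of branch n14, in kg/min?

1356 kg/min

Branch n14 flow = 0.628×2160 = 1356.5 kg/min.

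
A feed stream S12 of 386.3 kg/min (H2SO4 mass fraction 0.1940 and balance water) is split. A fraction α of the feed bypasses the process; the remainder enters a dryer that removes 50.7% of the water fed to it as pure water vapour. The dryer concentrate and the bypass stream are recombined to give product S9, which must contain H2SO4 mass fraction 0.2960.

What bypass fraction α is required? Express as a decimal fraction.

All 386.3×0.194 = 74.942 kg/min of H2SO4 reaches S9, so S9 = 74.942/0.296 = 253.18 kg/min and vapour = 133.12 kg/min.
The evaporator receives (1−α)·386.3 of feed at 0.806 water and removes 0.507 of that water:
0.507×0.806×(1−α)×386.3 = 133.12
(1−α) = 133.12/157.86 = 0.8433;  α = 0.1567.

0.157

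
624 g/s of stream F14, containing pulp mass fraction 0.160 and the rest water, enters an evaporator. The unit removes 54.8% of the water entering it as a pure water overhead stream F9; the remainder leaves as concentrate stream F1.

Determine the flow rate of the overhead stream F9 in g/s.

water entering = 624×0.840 = 524.16 g/s; overhead removed = 0.548×524.16 = 287.24 g/s.

287.2 g/s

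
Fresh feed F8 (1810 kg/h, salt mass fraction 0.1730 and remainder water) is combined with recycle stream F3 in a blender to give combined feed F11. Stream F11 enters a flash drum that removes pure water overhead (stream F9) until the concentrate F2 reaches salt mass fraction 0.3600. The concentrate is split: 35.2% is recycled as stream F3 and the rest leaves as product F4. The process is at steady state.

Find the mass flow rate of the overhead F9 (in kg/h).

940.2 kg/h

Overall salt balance (none leaves overhead): salt in fresh feed = salt in product, i.e. 1810×0.173 = (1−0.352)·F2·0.360.
F2 = 313.13/(0.360×0.648) = 1342.3 kg/h.
Recycle F3 = 0.352×1342.3 = 472.49 kg/h.
Combined feed F11 = 1810 + 472.49 = 2282.5 kg/h.
Overhead F9 = F11 − F2 = 2282.5 − 1342.3 = 940.19 kg/h.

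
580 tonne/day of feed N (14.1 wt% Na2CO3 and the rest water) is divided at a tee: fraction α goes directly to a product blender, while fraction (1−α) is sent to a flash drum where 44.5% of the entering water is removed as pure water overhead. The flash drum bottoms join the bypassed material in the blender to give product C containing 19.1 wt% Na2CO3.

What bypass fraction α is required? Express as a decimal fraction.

0.315

All 580×0.141 = 81.78 tonne/day of Na2CO3 reaches C, so C = 81.78/0.191 = 428.17 tonne/day and vapour = 151.83 tonne/day.
The evaporator receives (1−α)·580 of feed at 0.859 water and removes 0.445 of that water:
0.445×0.859×(1−α)×580 = 151.83
(1−α) = 151.83/221.71 = 0.6848;  α = 0.3152.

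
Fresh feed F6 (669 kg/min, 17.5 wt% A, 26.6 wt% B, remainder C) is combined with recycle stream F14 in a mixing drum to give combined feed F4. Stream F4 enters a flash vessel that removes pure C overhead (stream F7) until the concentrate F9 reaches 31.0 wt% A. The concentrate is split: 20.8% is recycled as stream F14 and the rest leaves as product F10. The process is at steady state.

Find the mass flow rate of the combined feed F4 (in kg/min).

Overall A balance (none leaves overhead): A in fresh feed = A in product, i.e. 669×0.175 = (1−0.208)·F9·0.310.
F9 = 117.07/(0.310×0.792) = 476.85 kg/min.
Recycle F14 = 0.208×476.85 = 99.184 kg/min.
Combined feed F4 = 669 + 99.184 = 768.18 kg/min.

768.2 kg/min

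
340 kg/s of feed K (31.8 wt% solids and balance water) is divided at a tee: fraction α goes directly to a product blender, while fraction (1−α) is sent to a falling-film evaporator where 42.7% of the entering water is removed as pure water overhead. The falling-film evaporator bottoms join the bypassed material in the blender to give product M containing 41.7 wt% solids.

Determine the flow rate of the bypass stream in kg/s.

All 340×0.318 = 108.12 kg/s of solids reaches M, so M = 108.12/0.417 = 259.28 kg/s and vapour = 80.719 kg/s.
The evaporator receives (1−α)·340 of feed at 0.682 water and removes 0.427 of that water:
0.427×0.682×(1−α)×340 = 80.719
(1−α) = 80.719/99.013 = 0.8152;  α = 0.1848.
Bypass flow = 0.1848×340 = 62.818 kg/s.

62.82 kg/s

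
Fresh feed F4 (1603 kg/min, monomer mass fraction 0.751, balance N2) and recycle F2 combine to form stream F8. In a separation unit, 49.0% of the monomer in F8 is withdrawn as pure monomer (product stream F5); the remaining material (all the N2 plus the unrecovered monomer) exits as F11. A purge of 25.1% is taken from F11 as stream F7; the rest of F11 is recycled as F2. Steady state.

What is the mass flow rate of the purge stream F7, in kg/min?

N2 enters only via F4 and leaves only via the purge: 1603×0.249 = 0.251×(N2 in F11), and the separation unit passes all N2, so N2 in F8 = N2 in F11 = 1590.2 kg/min.
monomer in F8: m_A = 1603×0.751 + (1−0.251)·(1−0.490)·m_A, so m_A = 1203.9/0.6180 = 1948 kg/min.
F11 = (1−0.490)×1948 + 1590.2 = 2583.7 kg/min.
Purge F7 = 0.251×2583.7 = 648.5 kg/min.

648.5 kg/min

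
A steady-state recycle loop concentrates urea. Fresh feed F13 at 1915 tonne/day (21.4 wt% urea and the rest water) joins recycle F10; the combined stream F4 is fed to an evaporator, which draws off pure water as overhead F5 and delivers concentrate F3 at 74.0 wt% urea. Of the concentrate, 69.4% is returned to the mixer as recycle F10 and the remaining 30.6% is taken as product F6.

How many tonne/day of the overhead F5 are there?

Overall urea balance (none leaves overhead): urea in fresh feed = urea in product, i.e. 1915×0.214 = (1−0.694)·F3·0.740.
F3 = 409.81/(0.740×0.306) = 1809.8 tonne/day.
Recycle F10 = 0.694×1809.8 = 1256 tonne/day.
Combined feed F4 = 1915 + 1256 = 3171 tonne/day.
Overhead F5 = F4 − F3 = 3171 − 1809.8 = 1361.2 tonne/day.

1361 tonne/day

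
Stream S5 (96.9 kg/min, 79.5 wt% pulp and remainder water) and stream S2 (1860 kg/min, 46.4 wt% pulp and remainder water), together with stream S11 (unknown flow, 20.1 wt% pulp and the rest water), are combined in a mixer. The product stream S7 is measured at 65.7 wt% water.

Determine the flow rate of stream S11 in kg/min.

1893 kg/min

Let S11 be the unknown flow. Total out = 1956.9 + S11.
water balance: 1016.8 + 0.799·S11 = 0.657·(1956.9 + S11)
(0.799 − 0.657)·S11 = 0.657×1956.9 − 1016.8 = 268.86
S11 = 268.86 / 0.142 = 1893.4 kg/min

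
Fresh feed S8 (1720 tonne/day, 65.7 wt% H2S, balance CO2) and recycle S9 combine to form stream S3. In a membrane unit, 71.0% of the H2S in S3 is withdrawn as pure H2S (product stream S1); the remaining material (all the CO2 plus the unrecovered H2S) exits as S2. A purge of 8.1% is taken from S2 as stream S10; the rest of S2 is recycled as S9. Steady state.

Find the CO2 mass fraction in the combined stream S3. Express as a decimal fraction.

CO2 enters only via S8 and leaves only via the purge: 1720×0.343 = 0.081×(CO2 in S2), and the membrane unit passes all CO2, so CO2 in S3 = CO2 in S2 = 7283.5 tonne/day.
H2S in S3: m_A = 1720×0.657 + (1−0.081)·(1−0.710)·m_A, so m_A = 1130/0.7335 = 1540.6 tonne/day.
S3 = 1540.6 + 7283.5 = 8824.1 tonne/day.
CO2 fraction in S3 = 7283.5/8824.1 = 0.825.

0.825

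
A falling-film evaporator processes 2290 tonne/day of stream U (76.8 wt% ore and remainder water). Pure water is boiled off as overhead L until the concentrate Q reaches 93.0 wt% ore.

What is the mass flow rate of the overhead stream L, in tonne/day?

ore is conserved: 2290×0.768 = 1758.7 tonne/day all reports to the concentrate.
Concentrate = 1758.7/(target fraction) = 1891.1 tonne/day.
Overhead = 2290 − 1891.1 = 398.9 tonne/day.

398.9 tonne/day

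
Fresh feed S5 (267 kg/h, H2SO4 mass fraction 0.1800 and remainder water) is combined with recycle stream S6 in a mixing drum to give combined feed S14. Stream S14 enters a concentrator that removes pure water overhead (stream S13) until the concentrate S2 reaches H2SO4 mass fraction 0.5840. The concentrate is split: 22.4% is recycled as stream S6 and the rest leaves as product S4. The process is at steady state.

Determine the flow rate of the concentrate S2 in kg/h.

Overall H2SO4 balance (none leaves overhead): H2SO4 in fresh feed = H2SO4 in product, i.e. 267×0.180 = (1−0.224)·S2·0.584.
S2 = 48.06/(0.584×0.776) = 106.05 kg/h.

106 kg/h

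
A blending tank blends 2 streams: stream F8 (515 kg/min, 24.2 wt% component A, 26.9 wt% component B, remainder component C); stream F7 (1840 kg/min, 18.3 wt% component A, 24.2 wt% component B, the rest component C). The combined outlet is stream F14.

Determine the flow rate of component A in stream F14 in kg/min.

461.3 kg/min

component A out = component A in = 515×0.242 + 1840×0.183 = 461.35 kg/min.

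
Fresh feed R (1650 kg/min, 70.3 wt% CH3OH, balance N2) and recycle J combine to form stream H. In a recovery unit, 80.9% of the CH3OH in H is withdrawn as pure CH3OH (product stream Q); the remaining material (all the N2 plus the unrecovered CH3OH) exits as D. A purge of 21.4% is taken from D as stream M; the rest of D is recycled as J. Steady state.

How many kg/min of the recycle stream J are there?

N2 enters only via R and leaves only via the purge: 1650×0.297 = 0.214×(N2 in D), and the recovery unit passes all N2, so N2 in H = N2 in D = 2290 kg/min.
CH3OH in H: m_A = 1650×0.703 + (1−0.214)·(1−0.809)·m_A, so m_A = 1159.9/0.8499 = 1364.8 kg/min.
D = (1−0.809)×1364.8 + 2290 = 2550.6 kg/min.
Recycle J = (1−0.214)×2550.6 = 2004.8 kg/min.

2005 kg/min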